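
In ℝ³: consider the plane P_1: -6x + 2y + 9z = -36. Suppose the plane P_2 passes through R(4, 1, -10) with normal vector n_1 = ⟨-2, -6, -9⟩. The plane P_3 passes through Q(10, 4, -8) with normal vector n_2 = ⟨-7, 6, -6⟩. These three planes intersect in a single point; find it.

(-2, -6, -4)

P_2: n_1·r = n_1·R gives -2x - 6y - 9z = 76.
P_3: n_2·r = n_2·Q gives -7x + 6y - 6z = 2.
Solving the 3×3 linear system -6x + 2y + 9z = -36, -2x - 6y - 9z = 76, -7x + 6y - 6z = 2 (e.g. by elimination or Cramer's rule, determinant = -924) gives (-2, -6, -4).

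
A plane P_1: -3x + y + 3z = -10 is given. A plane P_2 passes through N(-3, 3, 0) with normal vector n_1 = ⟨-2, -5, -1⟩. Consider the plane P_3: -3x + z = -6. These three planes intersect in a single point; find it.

(1, 2, -3)

P_2: n_1·r = n_1·N gives -2x - 5y - z = -9.
Solving the 3×3 linear system -3x + y + 3z = -10, -2x - 5y - z = -9, -3x + z = -6 (e.g. by elimination or Cramer's rule, determinant = -25) gives (1, 2, -3).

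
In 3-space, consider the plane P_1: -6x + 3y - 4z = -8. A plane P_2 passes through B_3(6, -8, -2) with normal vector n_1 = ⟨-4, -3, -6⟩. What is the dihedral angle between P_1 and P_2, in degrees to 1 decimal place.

P_2: n_1·r = n_1·B_3 gives -4x - 3y - 6z = 12.
cos θ = |n₁·n₂| / (|n₁||n₂|) = |39| / (√61 · √61).
θ = arccos(0.63934) ≈ 50.3°.

50.3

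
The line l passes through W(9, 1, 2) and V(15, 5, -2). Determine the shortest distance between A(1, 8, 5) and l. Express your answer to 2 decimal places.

A direction vector for l is V − W = (6, 4, -4).
Taking (9, 1, 2) on l with direction v = (6, 4, -4): w = A − (9, 1, 2) = (-8, 7, 3), and w × v = (-40, -14, -74).
Distance = |w × v| / |v| = √7272 / √68 ≈ 10.34.

10.34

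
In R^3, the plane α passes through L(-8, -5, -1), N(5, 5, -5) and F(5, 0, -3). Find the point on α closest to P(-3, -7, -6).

LN = (13, 10, -4), LF = (13, 5, -2); a normal to α is LN × LF = (0, -26, -65).
Using L: α has equation -26y - 65z = 195.
Foot = P − λn with λ = (n·P − d)/|n|² = (572 − 195)/4901 = 1/13.
Foot = (-3, -7, -6) − (1/13)·(0, -26, -65) = (-3, -5, -1).

(-3, -5, -1)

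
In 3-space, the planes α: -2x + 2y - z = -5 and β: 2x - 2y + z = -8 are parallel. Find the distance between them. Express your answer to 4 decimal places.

4.3333

Rescale β by 1/(-1): -2x + 2y - z = 8. Then distance = |-5 − 8| / √9 ≈ 4.3333.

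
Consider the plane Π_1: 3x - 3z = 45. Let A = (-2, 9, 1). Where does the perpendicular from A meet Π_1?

(7, 9, -8)

Foot = A − λn with λ = (n·A − d)/|n|² = (-9 − 45)/18 = -3.
Foot = (-2, 9, 1) − (-3)·(3, 0, -3) = (7, 9, -8).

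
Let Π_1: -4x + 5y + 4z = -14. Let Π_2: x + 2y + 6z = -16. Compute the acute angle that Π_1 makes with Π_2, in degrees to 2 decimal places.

51.64

cos θ = |n₁·n₂| / (|n₁||n₂|) = |30| / (√57 · √41).
θ = arccos(0.62057) ≈ 51.64°.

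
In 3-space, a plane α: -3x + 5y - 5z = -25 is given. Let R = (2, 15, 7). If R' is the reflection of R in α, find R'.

(8, 5, 17)

λ = (n·R − d)/|n|² = (34 − (-25))/59 = 1.
Reflection = R − 2λn = (2, 15, 7) − 2·(-3, 5, -5) = (8, 5, 17).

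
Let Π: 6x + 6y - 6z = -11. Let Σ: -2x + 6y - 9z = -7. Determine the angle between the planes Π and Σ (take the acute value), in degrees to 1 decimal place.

47.0

cos θ = |n₁·n₂| / (|n₁||n₂|) = |78| / (√108 · √121).
θ = arccos(0.68232) ≈ 47.0°.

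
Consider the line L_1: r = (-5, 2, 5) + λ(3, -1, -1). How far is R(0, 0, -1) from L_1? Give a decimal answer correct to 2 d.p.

Taking (-5, 2, 5) on L_1 with direction v = (3, -1, -1): w = R − (-5, 2, 5) = (5, -2, -6), and w × v = (-4, -13, 1).
Distance = |w × v| / |v| = √186 / √11 ≈ 4.11.

4.11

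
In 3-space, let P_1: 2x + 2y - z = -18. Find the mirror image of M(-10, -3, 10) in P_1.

(-2, 5, 6)

λ = (n·M − d)/|n|² = (-36 − (-18))/9 = -2.
Reflection = M − 2λn = (-10, -3, 10) − (-4)·(2, 2, -1) = (-2, 5, 6).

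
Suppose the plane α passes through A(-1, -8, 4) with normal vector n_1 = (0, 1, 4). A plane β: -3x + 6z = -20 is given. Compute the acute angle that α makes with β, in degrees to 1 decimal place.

29.8

α: n_1·r = n_1·A gives y + 4z = 8.
cos θ = |n₁·n₂| / (|n₁||n₂|) = |24| / (√17 · √45).
θ = arccos(0.86772) ≈ 29.8°.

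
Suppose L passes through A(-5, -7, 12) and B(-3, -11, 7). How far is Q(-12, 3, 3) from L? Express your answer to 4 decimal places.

A direction vector for L is B − A = (2, -4, -5).
Taking (-5, -7, 12) on L with direction v = (2, -4, -5): w = Q − (-5, -7, 12) = (-7, 10, -9), and w × v = (-86, -53, 8).
Distance = |w × v| / |v| = √10269 / √45 ≈ 15.1063.

15.1063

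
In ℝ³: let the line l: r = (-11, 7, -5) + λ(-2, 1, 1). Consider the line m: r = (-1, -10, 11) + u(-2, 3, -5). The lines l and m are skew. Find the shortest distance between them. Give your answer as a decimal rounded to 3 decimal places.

Common perpendicular direction n = (-2, 1, 1) × (-2, 3, -5) = (-8, -12, -4).
With w = (-1, -10, 11) − (-11, 7, -5) = (10, -17, 16), w · n = 60.
Distance = |w · n| / |n| = |60| / √224 ≈ 4.009.

4.009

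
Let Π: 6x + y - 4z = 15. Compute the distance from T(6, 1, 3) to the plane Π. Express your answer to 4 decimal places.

n·T − d = (6)·(6) + (1)·(1) + (-4)·(3) − 15 = 10; |n| = √53.
Distance = |10| / √53 = 10/√53 ≈ 1.3736.

1.3736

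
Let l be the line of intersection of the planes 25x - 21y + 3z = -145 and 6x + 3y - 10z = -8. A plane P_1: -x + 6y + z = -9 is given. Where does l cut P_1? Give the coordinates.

(-7, -2, -4)

Direction of l: (25, -21, 3) × (6, 3, -10) = (201, 268, 201).
A point on l: solving the two plane equations with x = 2 gives (2, 10, 5).
Substitute r = (2, 10, 5) + t(201, 268, 201) into the plane: 63 + 1608t = -9, so t = -3/67.
Intersection: (2, 10, 5) + (-3/67)·(201, 268, 201) = (-7, -2, -4).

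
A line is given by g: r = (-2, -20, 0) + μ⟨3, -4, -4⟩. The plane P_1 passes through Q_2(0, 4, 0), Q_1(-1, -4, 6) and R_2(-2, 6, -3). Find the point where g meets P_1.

(-8, -12, 8)

Q_2Q_1 = (-1, -8, 6), Q_2R_2 = (-2, 2, -3); a normal to P_1 is Q_2Q_1 × Q_2R_2 = (12, -15, -18).
Using Q_2: P_1 has equation 12x - 15y - 18z = -60.
Substitute r = (-2, -20, 0) + t(3, -4, -4) into the plane: 276 + 168t = -60, so t = -2.
Intersection: (-2, -20, 0) + (-2)·(3, -4, -4) = (-8, -12, 8).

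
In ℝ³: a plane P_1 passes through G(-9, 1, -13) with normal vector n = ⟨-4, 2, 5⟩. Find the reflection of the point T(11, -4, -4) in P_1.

P_1: n·r = n·G gives -4x + 2y + 5z = -27.
λ = (n·T − d)/|n|² = (-72 − (-27))/45 = -1.
Reflection = T − 2λn = (11, -4, -4) − (-2)·(-4, 2, 5) = (3, 0, 6).

(3, 0, 6)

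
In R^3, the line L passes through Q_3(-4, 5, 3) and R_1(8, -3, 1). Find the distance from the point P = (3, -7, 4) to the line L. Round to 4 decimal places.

6.6744

A direction vector for L is R_1 − Q_3 = (12, -8, -2).
Taking (-4, 5, 3) on L with direction v = (12, -8, -2): w = P − (-4, 5, 3) = (7, -12, 1), and w × v = (32, 26, 88).
Distance = |w × v| / |v| = √9444 / √212 ≈ 6.6744.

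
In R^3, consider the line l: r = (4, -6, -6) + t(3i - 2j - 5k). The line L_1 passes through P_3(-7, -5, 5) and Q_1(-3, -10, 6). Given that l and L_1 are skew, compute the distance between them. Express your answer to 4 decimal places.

A direction vector for L_1 is Q_1 − P_3 = (4, -5, 1).
Common perpendicular direction n = (3, -2, -5) × (4, -5, 1) = (-27, -23, -7).
With w = (-7, -5, 5) − (4, -6, -6) = (-11, 1, 11), w · n = 197.
Distance = |w · n| / |n| = |197| / √1307 ≈ 5.4491.

5.4491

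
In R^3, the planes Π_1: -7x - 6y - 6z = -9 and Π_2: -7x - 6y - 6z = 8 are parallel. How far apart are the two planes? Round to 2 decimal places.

Same normal n = (-7, -6, -6) with |n| = √121; distance = |-9 − 8| / |n| = 17/√121 ≈ 1.55.

1.55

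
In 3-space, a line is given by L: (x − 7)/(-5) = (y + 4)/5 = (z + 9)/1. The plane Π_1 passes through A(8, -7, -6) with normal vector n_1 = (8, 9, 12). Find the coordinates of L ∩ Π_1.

L has direction (-5, 5, 1) through (7, -4, -9).
Π_1: n_1·r = n_1·A gives 8x + 9y + 12z = -71.
Substitute r = (7, -4, -9) + t(-5, 5, 1) into the plane: -88 + 17t = -71, so t = 1.
Intersection: (7, -4, -9) + 1·(-5, 5, 1) = (2, 1, -8).

(2, 1, -8)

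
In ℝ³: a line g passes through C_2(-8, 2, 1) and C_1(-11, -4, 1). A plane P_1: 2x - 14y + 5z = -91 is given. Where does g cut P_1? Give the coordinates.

A direction vector for g is C_1 − C_2 = (-3, -6, 0).
Substitute r = (-8, 2, 1) + t(-3, -6, 0) into the plane: -39 + 78t = -91, so t = -2/3.
Intersection: (-8, 2, 1) + (-2/3)·(-3, -6, 0) = (-6, 6, 1).

(-6, 6, 1)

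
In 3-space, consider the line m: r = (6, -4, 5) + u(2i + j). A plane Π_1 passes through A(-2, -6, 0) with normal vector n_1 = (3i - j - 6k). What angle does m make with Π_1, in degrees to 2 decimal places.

19.25

Π_1: n_1·r = n_1·A gives 3x - y - 6z = 0.
sin θ = |n·v| / (|n||v|) = |5| / (√46 · √5) = 0.32969.
θ ≈ 19.25°.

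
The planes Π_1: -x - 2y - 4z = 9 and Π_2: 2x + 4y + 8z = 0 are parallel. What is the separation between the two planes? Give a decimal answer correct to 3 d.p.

Rescale Π_2 by 1/(-2): -x - 2y - 4z = 0. Then distance = |9 − 0| / √21 ≈ 1.964.

1.964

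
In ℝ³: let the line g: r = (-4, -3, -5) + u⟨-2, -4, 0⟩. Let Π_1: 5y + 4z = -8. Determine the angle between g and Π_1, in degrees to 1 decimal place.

44.3

sin θ = |n·v| / (|n||v|) = |-20| / (√41 · √20) = 0.69843.
θ ≈ 44.3°.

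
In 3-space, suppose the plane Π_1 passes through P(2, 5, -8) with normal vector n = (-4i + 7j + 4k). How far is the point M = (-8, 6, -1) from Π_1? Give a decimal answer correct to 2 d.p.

Π_1: n·r = n·P gives -4x + 7y + 4z = -5.
n·M − d = (-4)·(-8) + (7)·(6) + (4)·(-1) − (-5) = 75; |n| = √81.
Distance = |75| / √81 = 75/√81 ≈ 8.33.

8.33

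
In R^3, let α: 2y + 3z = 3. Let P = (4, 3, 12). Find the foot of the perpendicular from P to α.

Foot = P − λn with λ = (n·P − d)/|n|² = (42 − 3)/13 = 3.
Foot = (4, 3, 12) − 3·(0, 2, 3) = (4, -3, 3).

(4, -3, 3)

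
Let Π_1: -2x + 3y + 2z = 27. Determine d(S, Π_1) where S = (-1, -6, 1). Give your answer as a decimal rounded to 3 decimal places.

n·S − d = (-2)·(-1) + (3)·(-6) + (2)·(1) − 27 = -41; |n| = √17.
Distance = |-41| / √17 = 41/√17 ≈ 9.944.

9.944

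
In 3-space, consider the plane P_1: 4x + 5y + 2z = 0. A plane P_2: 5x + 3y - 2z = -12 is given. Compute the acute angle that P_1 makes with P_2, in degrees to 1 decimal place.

cos θ = |n₁·n₂| / (|n₁||n₂|) = |31| / (√45 · √38).
θ = arccos(0.74966) ≈ 41.4°.

41.4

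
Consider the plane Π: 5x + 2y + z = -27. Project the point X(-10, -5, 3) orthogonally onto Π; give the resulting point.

Foot = X − λn with λ = (n·X − d)/|n|² = (-57 − (-27))/30 = -1.
Foot = (-10, -5, 3) − (-1)·(5, 2, 1) = (-5, -3, 4).

(-5, -3, 4)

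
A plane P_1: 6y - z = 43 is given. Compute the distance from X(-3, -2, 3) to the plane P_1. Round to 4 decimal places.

9.5351

n·X − d = (0)·(-3) + (6)·(-2) + (-1)·(3) − 43 = -58; |n| = √37.
Distance = |-58| / √37 = 58/√37 ≈ 9.5351.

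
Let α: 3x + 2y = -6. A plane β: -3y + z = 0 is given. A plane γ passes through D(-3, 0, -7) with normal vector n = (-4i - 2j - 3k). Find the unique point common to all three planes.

γ: n·r = n·D gives -4x - 2y - 3z = 33.
Solving the 3×3 linear system 3x + 2y = -6, -3y + z = 0, -4x - 2y - 3z = 33 (e.g. by elimination or Cramer's rule, determinant = 25) gives (0, -3, -9).

(0, -3, -9)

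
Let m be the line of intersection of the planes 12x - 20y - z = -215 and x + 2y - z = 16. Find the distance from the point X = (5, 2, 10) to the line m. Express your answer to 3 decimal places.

Direction of m: (12, -20, -1) × (1, 2, -1) = (22, 11, 44).
A point on m: solving the two plane equations with x = -7 gives (-7, 7, -9).
Taking (-7, 7, -9) on m with direction v = (22, 11, 44): w = X − (-7, 7, -9) = (12, -5, 19), and w × v = (-429, -110, 242).
Distance = |w × v| / |v| = √254705 / √2541 ≈ 10.012.

10.012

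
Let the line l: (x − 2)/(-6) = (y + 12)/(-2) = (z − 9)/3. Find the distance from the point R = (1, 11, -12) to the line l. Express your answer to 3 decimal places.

l has direction (-6, -2, 3) through (2, -12, 9).
Taking (2, -12, 9) on l with direction v = (-6, -2, 3): w = R − (2, -12, 9) = (-1, 23, -21), and w × v = (27, 129, 140).
Distance = |w × v| / |v| = √36970 / √49 ≈ 27.468.

27.468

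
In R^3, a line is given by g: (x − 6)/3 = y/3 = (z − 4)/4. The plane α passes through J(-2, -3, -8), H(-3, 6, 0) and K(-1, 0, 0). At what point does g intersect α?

g has direction (3, 3, 4) through (6, 0, 4).
JH = (-1, 9, 8), JK = (1, 3, 8); a normal to α is JH × JK = (48, 16, -12).
Using J: α has equation 48x + 16y - 12z = -48.
Substitute r = (6, 0, 4) + t(3, 3, 4) into the plane: 240 + 144t = -48, so t = -2.
Intersection: (6, 0, 4) + (-2)·(3, 3, 4) = (0, -6, -4).

(0, -6, -4)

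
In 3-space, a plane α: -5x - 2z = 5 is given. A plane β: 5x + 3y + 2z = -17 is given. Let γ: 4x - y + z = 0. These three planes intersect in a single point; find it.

(-1, -4, 0)

Solving the 3×3 linear system -5x - 2z = 5, 5x + 3y + 2z = -17, 4x - y + z = 0 (e.g. by elimination or Cramer's rule, determinant = 9) gives (-1, -4, 0).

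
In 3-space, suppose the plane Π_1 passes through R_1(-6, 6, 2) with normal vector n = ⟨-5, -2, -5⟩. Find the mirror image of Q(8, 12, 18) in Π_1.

(-22, 0, -12)

Π_1: n·r = n·R_1 gives -5x - 2y - 5z = 8.
λ = (n·Q − d)/|n|² = (-154 − 8)/54 = -3.
Reflection = Q − 2λn = (8, 12, 18) − (-6)·(-5, -2, -5) = (-22, 0, -12).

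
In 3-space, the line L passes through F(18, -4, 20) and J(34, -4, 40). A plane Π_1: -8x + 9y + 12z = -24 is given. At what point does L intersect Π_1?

A direction vector for L is J − F = (16, 0, 20).
Substitute r = (18, -4, 20) + t(16, 0, 20) into the plane: 60 + 112t = -24, so t = -3/4.
Intersection: (18, -4, 20) + (-3/4)·(16, 0, 20) = (6, -4, 5).

(6, -4, 5)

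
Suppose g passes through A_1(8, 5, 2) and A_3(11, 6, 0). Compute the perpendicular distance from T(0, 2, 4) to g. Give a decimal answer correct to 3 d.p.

2.891

A direction vector for g is A_3 − A_1 = (3, 1, -2).
Taking (8, 5, 2) on g with direction v = (3, 1, -2): w = T − (8, 5, 2) = (-8, -3, 2), and w × v = (4, -10, 1).
Distance = |w × v| / |v| = √117 / √14 ≈ 2.891.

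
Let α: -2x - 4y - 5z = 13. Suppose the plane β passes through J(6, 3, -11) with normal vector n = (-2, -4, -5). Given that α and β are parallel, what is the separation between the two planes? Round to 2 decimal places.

2.68

β: n·r = n·J gives -2x - 4y - 5z = 31.
Same normal n = (-2, -4, -5) with |n| = √45; distance = |13 − 31| / |n| = 18/√45 ≈ 2.68.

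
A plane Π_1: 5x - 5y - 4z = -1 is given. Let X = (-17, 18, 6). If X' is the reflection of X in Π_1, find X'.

(13, -12, -18)

λ = (n·X − d)/|n|² = (-199 − (-1))/66 = -3.
Reflection = X − 2λn = (-17, 18, 6) − (-6)·(5, -5, -4) = (13, -12, -18).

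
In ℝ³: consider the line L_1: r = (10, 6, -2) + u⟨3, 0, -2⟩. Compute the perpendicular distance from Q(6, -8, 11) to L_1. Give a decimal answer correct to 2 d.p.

Taking (10, 6, -2) on L_1 with direction v = (3, 0, -2): w = Q − (10, 6, -2) = (-4, -14, 13), and w × v = (28, 31, 42).
Distance = |w × v| / |v| = √3509 / √13 ≈ 16.43.

16.43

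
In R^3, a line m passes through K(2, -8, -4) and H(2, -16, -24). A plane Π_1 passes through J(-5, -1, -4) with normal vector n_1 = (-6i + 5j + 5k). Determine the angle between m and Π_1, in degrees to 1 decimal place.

A direction vector for m is H − K = (0, -8, -20).
Π_1: n_1·r = n_1·J gives -6x + 5y + 5z = 5.
sin θ = |n·v| / (|n||v|) = |-140| / (√86 · √464) = 0.70084.
θ ≈ 44.5°.

44.5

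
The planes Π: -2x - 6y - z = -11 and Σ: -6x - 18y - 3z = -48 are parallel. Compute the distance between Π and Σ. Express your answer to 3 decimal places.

0.781

Rescale Σ by 1/3: -2x - 6y - z = -16. Then distance = |-11 − (-16)| / √41 ≈ 0.781.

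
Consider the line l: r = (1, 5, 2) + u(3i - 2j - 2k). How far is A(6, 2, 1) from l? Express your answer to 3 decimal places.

1.970

Taking (1, 5, 2) on l with direction v = (3, -2, -2): w = A − (1, 5, 2) = (5, -3, -1), and w × v = (4, 7, -1).
Distance = |w × v| / |v| = √66 / √17 ≈ 1.970.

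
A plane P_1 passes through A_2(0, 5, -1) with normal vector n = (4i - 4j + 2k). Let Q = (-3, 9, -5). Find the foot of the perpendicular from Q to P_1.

(1, 5, -3)

P_1: n·r = n·A_2 gives 4x - 4y + 2z = -22.
Foot = Q − λn with λ = (n·Q − d)/|n|² = (-58 − (-22))/36 = -1.
Foot = (-3, 9, -5) − (-1)·(4, -4, 2) = (1, 5, -3).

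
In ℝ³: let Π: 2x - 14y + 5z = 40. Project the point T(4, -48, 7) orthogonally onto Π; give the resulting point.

Foot = T − λn with λ = (n·T − d)/|n|² = (715 − 40)/225 = 3.
Foot = (4, -48, 7) − 3·(2, -14, 5) = (-2, -6, -8).

(-2, -6, -8)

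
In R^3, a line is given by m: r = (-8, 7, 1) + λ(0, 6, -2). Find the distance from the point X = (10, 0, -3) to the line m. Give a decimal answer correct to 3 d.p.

Taking (-8, 7, 1) on m with direction v = (0, 6, -2): w = X − (-8, 7, 1) = (18, -7, -4), and w × v = (38, 36, 108).
Distance = |w × v| / |v| = √14404 / √40 ≈ 18.976.

18.976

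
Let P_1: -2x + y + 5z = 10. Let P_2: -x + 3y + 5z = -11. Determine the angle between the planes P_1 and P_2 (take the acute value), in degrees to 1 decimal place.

cos θ = |n₁·n₂| / (|n₁||n₂|) = |30| / (√30 · √35).
θ = arccos(0.92582) ≈ 22.2°.

22.2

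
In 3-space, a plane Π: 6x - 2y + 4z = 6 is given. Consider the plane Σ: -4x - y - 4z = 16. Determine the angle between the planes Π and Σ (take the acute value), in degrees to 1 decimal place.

cos θ = |n₁·n₂| / (|n₁||n₂|) = |-38| / (√56 · √33).
θ = arccos(0.88396) ≈ 27.9°.

27.9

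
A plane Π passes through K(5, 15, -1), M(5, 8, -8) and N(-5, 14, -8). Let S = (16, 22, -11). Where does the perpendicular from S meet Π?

KM = (0, -7, -7), KN = (-10, -1, -7); a normal to Π is KM × KN = (42, 70, -70).
Using K: Π has equation 42x + 70y - 70z = 1330.
Foot = S − λn with λ = (n·S − d)/|n|² = (2982 − 1330)/11564 = 1/7.
Foot = (16, 22, -11) − (1/7)·(42, 70, -70) = (10, 12, -1).

(10, 12, -1)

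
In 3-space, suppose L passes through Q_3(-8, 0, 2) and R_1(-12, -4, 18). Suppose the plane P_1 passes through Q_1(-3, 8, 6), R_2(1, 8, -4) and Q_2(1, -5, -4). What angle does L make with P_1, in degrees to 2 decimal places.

7.55

A direction vector for L is R_1 − Q_3 = (-4, -4, 16).
Q_1R_2 = (4, 0, -10), Q_1Q_2 = (4, -13, -10); a normal to P_1 is Q_1R_2 × Q_1Q_2 = (-130, 0, -52).
Using Q_1: P_1 has equation -130x - 52z = 78.
sin θ = |n·v| / (|n||v|) = |-312| / (√19604 · √288) = 0.13131.
θ ≈ 7.55°.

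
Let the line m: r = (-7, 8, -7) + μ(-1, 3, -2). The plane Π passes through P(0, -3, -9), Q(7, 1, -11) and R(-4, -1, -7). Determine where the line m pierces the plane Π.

PQ = (7, 4, -2), PR = (-4, 2, 2); a normal to Π is PQ × PR = (12, -6, 30).
Using P: Π has equation 12x - 6y + 30z = -252.
Substitute r = (-7, 8, -7) + t(-1, 3, -2) into the plane: -342 + (-90)t = -252, so t = -1.
Intersection: (-7, 8, -7) + (-1)·(-1, 3, -2) = (-6, 5, -5).

(-6, 5, -5)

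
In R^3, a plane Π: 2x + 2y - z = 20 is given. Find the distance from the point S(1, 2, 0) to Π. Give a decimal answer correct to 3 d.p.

n·S − d = (2)·(1) + (2)·(2) + (-1)·(0) − 20 = -14; |n| = √9.
Distance = |-14| / √9 = 14/√9 ≈ 4.667.

4.667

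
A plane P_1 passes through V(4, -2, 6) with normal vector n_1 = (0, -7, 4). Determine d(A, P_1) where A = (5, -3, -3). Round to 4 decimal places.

P_1: n_1·r = n_1·V gives -7y + 4z = 38.
n·A − d = (0)·(5) + (-7)·(-3) + (4)·(-3) − 38 = -29; |n| = √65.
Distance = |-29| / √65 = 29/√65 ≈ 3.5970.

3.5970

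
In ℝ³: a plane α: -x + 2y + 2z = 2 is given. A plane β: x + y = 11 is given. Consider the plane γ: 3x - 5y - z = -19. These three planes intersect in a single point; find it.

Solving the 3×3 linear system -x + 2y + 2z = 2, x + y = 11, 3x - 5y - z = -19 (e.g. by elimination or Cramer's rule, determinant = -13) gives (4, 7, -4).

(4, 7, -4)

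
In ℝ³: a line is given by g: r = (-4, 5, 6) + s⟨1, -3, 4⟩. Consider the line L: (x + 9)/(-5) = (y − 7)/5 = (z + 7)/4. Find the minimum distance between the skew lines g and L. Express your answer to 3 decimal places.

5.869

L has direction (-5, 5, 4) through (-9, 7, -7).
Common perpendicular direction n = (1, -3, 4) × (-5, 5, 4) = (-32, -24, -10).
With w = (-9, 7, -7) − (-4, 5, 6) = (-5, 2, -13), w · n = 242.
Distance = |w · n| / |n| = |242| / √1700 ≈ 5.869.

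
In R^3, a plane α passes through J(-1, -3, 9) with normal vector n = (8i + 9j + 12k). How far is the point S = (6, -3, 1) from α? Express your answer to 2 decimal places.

2.35

α: n·r = n·J gives 8x + 9y + 12z = 73.
n·S − d = (8)·(6) + (9)·(-3) + (12)·(1) − 73 = -40; |n| = √289.
Distance = |-40| / √289 = 40/√289 ≈ 2.35.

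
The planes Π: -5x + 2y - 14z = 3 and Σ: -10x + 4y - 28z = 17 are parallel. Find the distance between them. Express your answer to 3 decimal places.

0.367

Rescale Σ by 1/2: -5x + 2y - 14z = 17/2. Then distance = |3 − (17/2)| / √225 ≈ 0.367.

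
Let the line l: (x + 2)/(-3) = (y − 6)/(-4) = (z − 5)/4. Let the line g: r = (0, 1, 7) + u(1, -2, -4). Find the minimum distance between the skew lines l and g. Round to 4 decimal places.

3.9702

l has direction (-3, -4, 4) through (-2, 6, 5).
Common perpendicular direction n = (-3, -4, 4) × (1, -2, -4) = (24, -8, 10).
With w = (0, 1, 7) − (-2, 6, 5) = (2, -5, 2), w · n = 108.
Distance = |w · n| / |n| = |108| / √740 ≈ 3.9702.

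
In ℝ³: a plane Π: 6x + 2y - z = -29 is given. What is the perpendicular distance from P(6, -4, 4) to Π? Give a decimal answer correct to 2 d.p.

n·P − d = (6)·(6) + (2)·(-4) + (-1)·(4) − (-29) = 53; |n| = √41.
Distance = |53| / √41 = 53/√41 ≈ 8.28.

8.28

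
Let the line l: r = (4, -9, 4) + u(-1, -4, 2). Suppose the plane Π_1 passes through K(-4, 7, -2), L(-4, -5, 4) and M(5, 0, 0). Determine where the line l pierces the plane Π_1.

(8, 7, -4)

KL = (0, -12, 6), KM = (9, -7, 2); a normal to Π_1 is KL × KM = (18, 54, 108).
Using K: Π_1 has equation 18x + 54y + 108z = 90.
Substitute r = (4, -9, 4) + t(-1, -4, 2) into the plane: 18 + (-18)t = 90, so t = -4.
Intersection: (4, -9, 4) + (-4)·(-1, -4, 2) = (8, 7, -4).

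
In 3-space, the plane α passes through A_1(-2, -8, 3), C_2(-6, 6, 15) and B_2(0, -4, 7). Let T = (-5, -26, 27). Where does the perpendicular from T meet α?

A_1C_2 = (-4, 14, 12), A_1B_2 = (2, 4, 4); a normal to α is A_1C_2 × A_1B_2 = (8, 40, -44).
Using A_1: α has equation 8x + 40y - 44z = -468.
Foot = T − λn with λ = (n·T − d)/|n|² = (-2268 − (-468))/3600 = -1/2.
Foot = (-5, -26, 27) − (-1/2)·(8, 40, -44) = (-1, -6, 5).

(-1, -6, 5)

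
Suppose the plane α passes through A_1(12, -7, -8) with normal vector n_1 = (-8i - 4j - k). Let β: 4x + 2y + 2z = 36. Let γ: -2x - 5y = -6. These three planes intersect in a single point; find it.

(8, -2, 4)

α: n_1·r = n_1·A_1 gives -8x - 4y - z = -60.
Solving the 3×3 linear system -8x - 4y - z = -60, 4x + 2y + 2z = 36, -2x - 5y = -6 (e.g. by elimination or Cramer's rule, determinant = -48) gives (8, -2, 4).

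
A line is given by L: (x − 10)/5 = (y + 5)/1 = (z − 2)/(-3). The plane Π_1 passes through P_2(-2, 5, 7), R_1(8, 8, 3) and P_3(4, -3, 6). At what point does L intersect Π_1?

L has direction (5, 1, -3) through (10, -5, 2).
P_2R_1 = (10, 3, -4), P_2P_3 = (6, -8, -1); a normal to Π_1 is P_2R_1 × P_2P_3 = (-35, -14, -98).
Using P_2: Π_1 has equation -35x - 14y - 98z = -686.
Substitute r = (10, -5, 2) + t(5, 1, -3) into the plane: -476 + 105t = -686, so t = -2.
Intersection: (10, -5, 2) + (-2)·(5, 1, -3) = (0, -7, 8).

(0, -7, 8)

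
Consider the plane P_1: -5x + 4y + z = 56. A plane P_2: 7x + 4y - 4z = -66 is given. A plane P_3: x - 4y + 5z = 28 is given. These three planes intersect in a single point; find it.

Solving the 3×3 linear system -5x + 4y + z = 56, 7x + 4y - 4z = -66, x - 4y + 5z = 28 (e.g. by elimination or Cramer's rule, determinant = -208) gives (-6, 4, 10).

(-6, 4, 10)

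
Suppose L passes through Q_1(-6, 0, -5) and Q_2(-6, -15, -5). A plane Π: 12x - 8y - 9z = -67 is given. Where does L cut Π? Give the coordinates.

A direction vector for L is Q_2 − Q_1 = (0, -15, 0).
Substitute r = (-6, 0, -5) + t(0, -15, 0) into the plane: -27 + 120t = -67, so t = -1/3.
Intersection: (-6, 0, -5) + (-1/3)·(0, -15, 0) = (-6, 5, -5).

(-6, 5, -5)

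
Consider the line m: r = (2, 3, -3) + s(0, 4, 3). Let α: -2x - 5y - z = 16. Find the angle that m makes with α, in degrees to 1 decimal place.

sin θ = |n·v| / (|n||v|) = |-23| / (√30 · √25) = 0.83984.
θ ≈ 57.1°.

57.1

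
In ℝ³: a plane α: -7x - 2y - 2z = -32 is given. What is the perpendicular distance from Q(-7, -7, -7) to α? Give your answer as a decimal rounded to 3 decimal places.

n·Q − d = (-7)·(-7) + (-2)·(-7) + (-2)·(-7) − (-32) = 109; |n| = √57.
Distance = |109| / √57 = 109/√57 ≈ 14.437.

14.437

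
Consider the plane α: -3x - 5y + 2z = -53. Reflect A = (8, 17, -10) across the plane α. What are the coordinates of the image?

(-4, -3, -2)

λ = (n·A − d)/|n|² = (-129 − (-53))/38 = -2.
Reflection = A − 2λn = (8, 17, -10) − (-4)·(-3, -5, 2) = (-4, -3, -2).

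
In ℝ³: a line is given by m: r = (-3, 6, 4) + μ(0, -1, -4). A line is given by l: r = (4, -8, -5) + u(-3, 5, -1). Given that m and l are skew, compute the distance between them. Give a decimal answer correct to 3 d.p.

Common perpendicular direction n = (0, -1, -4) × (-3, 5, -1) = (21, 12, -3).
With w = (4, -8, -5) − (-3, 6, 4) = (7, -14, -9), w · n = 6.
Distance = |w · n| / |n| = |6| / √594 ≈ 0.246.

0.246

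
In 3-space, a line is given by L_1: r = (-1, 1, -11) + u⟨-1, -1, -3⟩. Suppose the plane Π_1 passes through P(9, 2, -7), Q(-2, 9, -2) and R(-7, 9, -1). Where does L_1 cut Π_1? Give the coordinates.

PQ = (-11, 7, 5), PR = (-16, 7, 6); a normal to Π_1 is PQ × PR = (7, -14, 35).
Using P: Π_1 has equation 7x - 14y + 35z = -210.
Substitute r = (-1, 1, -11) + t(-1, -1, -3) into the plane: -406 + (-98)t = -210, so t = -2.
Intersection: (-1, 1, -11) + (-2)·(-1, -1, -3) = (1, 3, -5).

(1, 3, -5)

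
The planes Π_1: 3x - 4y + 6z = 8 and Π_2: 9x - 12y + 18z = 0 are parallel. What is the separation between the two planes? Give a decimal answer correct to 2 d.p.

Rescale Π_2 by 1/3: 3x - 4y + 6z = 0. Then distance = |8 − 0| / √61 ≈ 1.02.

1.02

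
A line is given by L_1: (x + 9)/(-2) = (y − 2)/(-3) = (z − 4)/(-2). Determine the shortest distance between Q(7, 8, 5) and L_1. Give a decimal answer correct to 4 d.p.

11.5733

L_1 has direction (-2, -3, -2) through (-9, 2, 4).
Taking (-9, 2, 4) on L_1 with direction v = (-2, -3, -2): w = Q − (-9, 2, 4) = (16, 6, 1), and w × v = (-9, 30, -36).
Distance = |w × v| / |v| = √2277 / √17 ≈ 11.5733.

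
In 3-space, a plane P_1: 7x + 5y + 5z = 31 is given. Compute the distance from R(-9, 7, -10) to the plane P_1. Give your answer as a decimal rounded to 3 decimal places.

n·R − d = (7)·(-9) + (5)·(7) + (5)·(-10) − 31 = -109; |n| = √99.
Distance = |-109| / √99 = 109/√99 ≈ 10.955.

10.955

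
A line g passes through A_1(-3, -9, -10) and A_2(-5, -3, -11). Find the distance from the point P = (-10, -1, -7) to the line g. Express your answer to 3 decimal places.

6.091

A direction vector for g is A_2 − A_1 = (-2, 6, -1).
Taking (-3, -9, -10) on g with direction v = (-2, 6, -1): w = P − (-3, -9, -10) = (-7, 8, 3), and w × v = (-26, -13, -26).
Distance = |w × v| / |v| = √1521 / √41 ≈ 6.091.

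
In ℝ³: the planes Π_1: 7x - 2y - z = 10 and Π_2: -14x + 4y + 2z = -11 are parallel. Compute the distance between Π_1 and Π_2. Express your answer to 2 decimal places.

Rescale Π_2 by 1/(-2): 7x - 2y - z = 11/2. Then distance = |10 − (11/2)| / √54 ≈ 0.61.

0.61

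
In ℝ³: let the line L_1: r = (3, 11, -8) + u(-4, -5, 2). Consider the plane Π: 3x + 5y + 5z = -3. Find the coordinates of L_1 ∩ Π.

Substitute r = (3, 11, -8) + t(-4, -5, 2) into the plane: 24 + (-27)t = -3, so t = 1.
Intersection: (3, 11, -8) + 1·(-4, -5, 2) = (-1, 6, -6).

(-1, 6, -6)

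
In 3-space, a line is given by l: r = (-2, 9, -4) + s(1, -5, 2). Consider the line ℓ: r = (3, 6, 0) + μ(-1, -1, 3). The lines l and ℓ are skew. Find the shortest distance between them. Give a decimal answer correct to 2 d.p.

4.88

Common perpendicular direction n = (1, -5, 2) × (-1, -1, 3) = (-13, -5, -6).
With w = (3, 6, 0) − (-2, 9, -4) = (5, -3, 4), w · n = -74.
Distance = |w · n| / |n| = |-74| / √230 ≈ 4.88.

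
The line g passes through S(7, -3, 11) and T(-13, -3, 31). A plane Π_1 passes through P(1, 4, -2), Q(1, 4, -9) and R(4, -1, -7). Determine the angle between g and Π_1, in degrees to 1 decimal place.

37.3

A direction vector for g is T − S = (-20, 0, 20).
PQ = (0, 0, -7), PR = (3, -5, -5); a normal to Π_1 is PQ × PR = (-35, -21, 0).
Using P: Π_1 has equation -35x - 21y = -119.
sin θ = |n·v| / (|n||v|) = |700| / (√1666 · √800) = 0.60634.
θ ≈ 37.3°.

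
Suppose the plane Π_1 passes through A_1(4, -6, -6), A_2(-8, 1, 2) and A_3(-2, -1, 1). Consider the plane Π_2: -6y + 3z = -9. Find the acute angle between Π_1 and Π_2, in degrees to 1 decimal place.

A_1A_2 = (-12, 7, 8), A_1A_3 = (-6, 5, 7); a normal to Π_1 is A_1A_2 × A_1A_3 = (9, 36, -18).
Using A_1: Π_1 has equation 9x + 36y - 18z = -72.
cos θ = |n₁·n₂| / (|n₁||n₂|) = |-270| / (√1701 · √45).
θ = arccos(0.97590) ≈ 12.6°.

12.6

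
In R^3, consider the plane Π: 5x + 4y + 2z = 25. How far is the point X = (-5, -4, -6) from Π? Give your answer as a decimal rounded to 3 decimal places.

n·X − d = (5)·(-5) + (4)·(-4) + (2)·(-6) − 25 = -78; |n| = √45.
Distance = |-78| / √45 = 78/√45 ≈ 11.628.

11.628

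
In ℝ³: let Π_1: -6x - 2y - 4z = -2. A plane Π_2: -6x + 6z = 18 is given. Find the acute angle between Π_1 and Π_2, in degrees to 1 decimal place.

79.1

cos θ = |n₁·n₂| / (|n₁||n₂|) = |12| / (√56 · √72).
θ = arccos(0.18898) ≈ 79.1°.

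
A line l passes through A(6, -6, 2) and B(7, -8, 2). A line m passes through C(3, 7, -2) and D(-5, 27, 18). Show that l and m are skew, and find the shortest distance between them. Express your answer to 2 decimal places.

3.47

A direction vector for l is B − A = (1, -2, 0).
A direction vector for m is D − C = (-8, 20, 20).
Common perpendicular direction n = (1, -2, 0) × (-8, 20, 20) = (-40, -20, 4).
With w = (3, 7, -2) − (6, -6, 2) = (-3, 13, -4), w · n = -156.
Since n ≠ 0 the lines are not parallel, and w · n = -156 ≠ 0 so they do not intersect; hence they are skew.
Distance = |w · n| / |n| = |-156| / √2016 ≈ 3.47.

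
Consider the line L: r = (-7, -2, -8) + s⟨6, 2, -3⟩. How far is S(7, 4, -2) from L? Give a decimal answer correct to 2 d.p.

Taking (-7, -2, -8) on L with direction v = (6, 2, -3): w = S − (-7, -2, -8) = (14, 6, 6), and w × v = (-30, 78, -8).
Distance = |w × v| / |v| = √7048 / √49 ≈ 11.99.

11.99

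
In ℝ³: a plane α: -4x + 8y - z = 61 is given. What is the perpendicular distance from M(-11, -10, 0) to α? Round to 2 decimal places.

10.78

n·M − d = (-4)·(-11) + (8)·(-10) + (-1)·(0) − 61 = -97; |n| = √81.
Distance = |-97| / √81 = 97/√81 ≈ 10.78.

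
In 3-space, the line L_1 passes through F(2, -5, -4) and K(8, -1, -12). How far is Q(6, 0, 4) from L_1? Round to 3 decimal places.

10.077

A direction vector for L_1 is K − F = (6, 4, -8).
Taking (2, -5, -4) on L_1 with direction v = (6, 4, -8): w = Q − (2, -5, -4) = (4, 5, 8), and w × v = (-72, 80, -14).
Distance = |w × v| / |v| = √11780 / √116 ≈ 10.077.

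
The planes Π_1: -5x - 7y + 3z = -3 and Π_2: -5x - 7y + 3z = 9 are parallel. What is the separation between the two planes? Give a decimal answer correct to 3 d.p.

Same normal n = (-5, -7, 3) with |n| = √83; distance = |-3 − 9| / |n| = 12/√83 ≈ 1.317.

1.317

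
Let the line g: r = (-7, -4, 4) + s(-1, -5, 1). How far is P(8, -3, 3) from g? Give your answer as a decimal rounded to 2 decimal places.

14.51

Taking (-7, -4, 4) on g with direction v = (-1, -5, 1): w = P − (-7, -4, 4) = (15, 1, -1), and w × v = (-4, -14, -74).
Distance = |w × v| / |v| = √5688 / √27 ≈ 14.51.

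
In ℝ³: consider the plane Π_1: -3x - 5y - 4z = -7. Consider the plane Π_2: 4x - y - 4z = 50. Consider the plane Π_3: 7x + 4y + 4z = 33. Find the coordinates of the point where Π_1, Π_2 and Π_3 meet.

(7, 2, -6)

Solving the 3×3 linear system -3x - 5y - 4z = -7, 4x - y - 4z = 50, 7x + 4y + 4z = 33 (e.g. by elimination or Cramer's rule, determinant = 92) gives (7, 2, -6).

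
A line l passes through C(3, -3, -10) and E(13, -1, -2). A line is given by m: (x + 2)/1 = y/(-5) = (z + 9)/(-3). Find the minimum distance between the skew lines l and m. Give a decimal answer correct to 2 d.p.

1.48

A direction vector for l is E − C = (10, 2, 8).
m has direction (1, -5, -3) through (-2, 0, -9).
Common perpendicular direction n = (10, 2, 8) × (1, -5, -3) = (34, 38, -52).
With w = (-2, 0, -9) − (3, -3, -10) = (-5, 3, 1), w · n = -108.
Distance = |w · n| / |n| = |-108| / √5304 ≈ 1.48.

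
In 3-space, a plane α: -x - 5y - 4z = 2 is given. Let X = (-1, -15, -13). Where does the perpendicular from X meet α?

Foot = X − λn with λ = (n·X − d)/|n|² = (128 − 2)/42 = 3.
Foot = (-1, -15, -13) − 3·(-1, -5, -4) = (2, 0, -1).

(2, 0, -1)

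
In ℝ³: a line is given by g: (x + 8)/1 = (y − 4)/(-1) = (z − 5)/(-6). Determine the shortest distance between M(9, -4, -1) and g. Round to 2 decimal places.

g has direction (1, -1, -6) through (-8, 4, 5).
Taking (-8, 4, 5) on g with direction v = (1, -1, -6): w = M − (-8, 4, 5) = (17, -8, -6), and w × v = (42, 96, -9).
Distance = |w × v| / |v| = √11061 / √38 ≈ 17.06.

17.06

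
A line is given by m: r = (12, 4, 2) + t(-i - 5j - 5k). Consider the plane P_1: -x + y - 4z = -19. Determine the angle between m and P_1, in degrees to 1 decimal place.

sin θ = |n·v| / (|n||v|) = |16| / (√18 · √51) = 0.52808.
θ ≈ 31.9°.

31.9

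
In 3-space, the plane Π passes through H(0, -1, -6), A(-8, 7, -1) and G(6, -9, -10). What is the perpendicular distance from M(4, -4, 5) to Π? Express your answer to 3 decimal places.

HA = (-8, 8, 5), HG = (6, -8, -4); a normal to Π is HA × HG = (8, -2, 16).
Using H: Π has equation 8x - 2y + 16z = -94.
n·M − d = (8)·(4) + (-2)·(-4) + (16)·(5) − (-94) = 214; |n| = √324.
Distance = |214| / √324 = 214/√324 ≈ 11.889.

11.889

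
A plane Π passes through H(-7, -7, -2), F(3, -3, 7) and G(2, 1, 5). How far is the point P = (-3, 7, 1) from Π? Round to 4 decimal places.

1.7408

HF = (10, 4, 9), HG = (9, 8, 7); a normal to Π is HF × HG = (-44, 11, 44).
Using H: Π has equation -44x + 11y + 44z = 143.
n·P − d = (-44)·(-3) + (11)·(7) + (44)·(1) − 143 = 110; |n| = √3993.
Distance = |110| / √3993 = 110/√3993 ≈ 1.7408.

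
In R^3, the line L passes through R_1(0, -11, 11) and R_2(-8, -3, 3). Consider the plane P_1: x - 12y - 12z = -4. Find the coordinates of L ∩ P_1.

A direction vector for L is R_2 − R_1 = (-8, 8, -8).
Substitute r = (0, -11, 11) + t(-8, 8, -8) into the plane: 0 + (-8)t = -4, so t = 1/2.
Intersection: (0, -11, 11) + (1/2)·(-8, 8, -8) = (-4, -7, 7).

(-4, -7, 7)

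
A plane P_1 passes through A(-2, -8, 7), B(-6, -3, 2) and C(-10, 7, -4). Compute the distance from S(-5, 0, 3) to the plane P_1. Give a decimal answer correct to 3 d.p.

0.420

AB = (-4, 5, -5), AC = (-8, 15, -11); a normal to P_1 is AB × AC = (20, -4, -20).
Using A: P_1 has equation 20x - 4y - 20z = -148.
n·S − d = (20)·(-5) + (-4)·(0) + (-20)·(3) − (-148) = -12; |n| = √816.
Distance = |-12| / √816 = 12/√816 ≈ 0.420.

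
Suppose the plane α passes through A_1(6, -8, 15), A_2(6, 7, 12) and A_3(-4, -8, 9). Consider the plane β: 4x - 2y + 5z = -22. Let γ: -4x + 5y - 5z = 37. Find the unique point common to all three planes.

A_1A_2 = (0, 15, -3), A_1A_3 = (-10, 0, -6); a normal to α is A_1A_2 × A_1A_3 = (-90, 30, 150).
Using A_1: α has equation -90x + 30y + 150z = 1470.
Solving the 3×3 linear system -90x + 30y + 150z = 1470, 4x - 2y + 5z = -22, -4x + 5y - 5z = 37 (e.g. by elimination or Cramer's rule, determinant = 3150) gives (-8, 5, 4).

(-8, 5, 4)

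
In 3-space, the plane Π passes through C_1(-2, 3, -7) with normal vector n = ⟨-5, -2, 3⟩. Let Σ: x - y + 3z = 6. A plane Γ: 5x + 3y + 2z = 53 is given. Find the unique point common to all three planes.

Π: n·r = n·C_1 gives -5x - 2y + 3z = -17.
Solving the 3×3 linear system -5x - 2y + 3z = -17, x - y + 3z = 6, 5x + 3y + 2z = 53 (e.g. by elimination or Cramer's rule, determinant = 53) gives (2, 11, 5).

(2, 11, 5)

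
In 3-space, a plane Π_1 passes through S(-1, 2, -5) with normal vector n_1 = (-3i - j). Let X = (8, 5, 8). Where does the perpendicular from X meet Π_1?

(-1, 2, 8)

Π_1: n_1·r = n_1·S gives -3x - y = 1.
Foot = X − λn with λ = (n·X − d)/|n|² = (-29 − 1)/10 = -3.
Foot = (8, 5, 8) − (-3)·(-3, -1, 0) = (-1, 2, 8).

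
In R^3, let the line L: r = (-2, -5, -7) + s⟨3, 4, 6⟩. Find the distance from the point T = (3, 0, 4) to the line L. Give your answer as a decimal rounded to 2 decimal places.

Taking (-2, -5, -7) on L with direction v = (3, 4, 6): w = T − (-2, -5, -7) = (5, 5, 11), and w × v = (-14, 3, 5).
Distance = |w × v| / |v| = √230 / √61 ≈ 1.94.

1.94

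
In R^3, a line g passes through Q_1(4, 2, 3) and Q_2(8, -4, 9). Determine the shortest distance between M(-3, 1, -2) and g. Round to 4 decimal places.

6.6538

A direction vector for g is Q_2 − Q_1 = (4, -6, 6).
Taking (4, 2, 3) on g with direction v = (4, -6, 6): w = M − (4, 2, 3) = (-7, -1, -5), and w × v = (-36, 22, 46).
Distance = |w × v| / |v| = √3896 / √88 ≈ 6.6538.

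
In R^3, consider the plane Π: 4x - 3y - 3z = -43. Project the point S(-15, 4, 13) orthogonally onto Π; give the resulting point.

Foot = S − λn with λ = (n·S − d)/|n|² = (-111 − (-43))/34 = -2.
Foot = (-15, 4, 13) − (-2)·(4, -3, -3) = (-7, -2, 7).

(-7, -2, 7)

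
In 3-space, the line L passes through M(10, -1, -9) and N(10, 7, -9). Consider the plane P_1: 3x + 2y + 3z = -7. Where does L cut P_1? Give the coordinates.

A direction vector for L is N − M = (0, 8, 0).
Substitute r = (10, -1, -9) + t(0, 8, 0) into the plane: 1 + 16t = -7, so t = -1/2.
Intersection: (10, -1, -9) + (-1/2)·(0, 8, 0) = (10, -5, -9).

(10, -5, -9)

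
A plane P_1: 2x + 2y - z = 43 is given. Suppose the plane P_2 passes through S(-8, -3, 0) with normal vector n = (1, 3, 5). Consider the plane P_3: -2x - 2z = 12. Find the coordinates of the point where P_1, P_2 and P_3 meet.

P_2: n·r = n·S gives x + 3y + 5z = -17.
Solving the 3×3 linear system 2x + 2y - z = 43, x + 3y + 5z = -17, -2x - 2z = 12 (e.g. by elimination or Cramer's rule, determinant = -34) gives (5, 11, -11).

(5, 11, -11)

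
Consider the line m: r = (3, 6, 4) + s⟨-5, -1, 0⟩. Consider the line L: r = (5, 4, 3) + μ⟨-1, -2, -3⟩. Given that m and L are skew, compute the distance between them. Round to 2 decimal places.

1.52

Common perpendicular direction n = (-5, -1, 0) × (-1, -2, -3) = (3, -15, 9).
With w = (5, 4, 3) − (3, 6, 4) = (2, -2, -1), w · n = 27.
Distance = |w · n| / |n| = |27| / √315 ≈ 1.52.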